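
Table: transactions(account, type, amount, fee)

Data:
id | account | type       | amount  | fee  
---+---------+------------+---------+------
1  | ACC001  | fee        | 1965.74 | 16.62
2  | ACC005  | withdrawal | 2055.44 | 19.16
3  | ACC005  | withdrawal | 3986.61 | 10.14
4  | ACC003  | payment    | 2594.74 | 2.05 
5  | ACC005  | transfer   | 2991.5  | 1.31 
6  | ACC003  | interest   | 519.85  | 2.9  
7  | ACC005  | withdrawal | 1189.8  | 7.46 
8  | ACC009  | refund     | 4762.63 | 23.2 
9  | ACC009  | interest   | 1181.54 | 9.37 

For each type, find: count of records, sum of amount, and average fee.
SELECT type,
       COUNT(*) as cnt,
       SUM(amount) as total_amount,
       AVG(fee) as avg_fee
FROM transactions
GROUP BY type

Result:
  fee: 1 records, 1965.74 total amount, 16.62 avg fee
  interest: 2 records, 1701.39 total amount, 6.14 avg fee
  payment: 1 records, 2594.74 total amount, 2.05 avg fee
  refund: 1 records, 4762.63 total amount, 23.20 avg fee
  transfer: 1 records, 2991.50 total amount, 1.31 avg fee
  withdrawal: 3 records, 7231.85 total amount, 12.25 avg fee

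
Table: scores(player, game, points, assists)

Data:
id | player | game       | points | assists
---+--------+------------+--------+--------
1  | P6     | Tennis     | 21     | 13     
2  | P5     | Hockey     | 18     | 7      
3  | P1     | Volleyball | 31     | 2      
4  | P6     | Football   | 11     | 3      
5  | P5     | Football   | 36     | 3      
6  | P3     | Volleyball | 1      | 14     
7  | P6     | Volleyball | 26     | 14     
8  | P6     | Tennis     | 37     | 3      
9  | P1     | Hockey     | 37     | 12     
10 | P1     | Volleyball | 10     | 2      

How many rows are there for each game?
SELECT game, COUNT(*) as count
FROM scores
GROUP BY game

Result:
  Football: 2
  Hockey: 2
  Tennis: 2
  Volleyball: 4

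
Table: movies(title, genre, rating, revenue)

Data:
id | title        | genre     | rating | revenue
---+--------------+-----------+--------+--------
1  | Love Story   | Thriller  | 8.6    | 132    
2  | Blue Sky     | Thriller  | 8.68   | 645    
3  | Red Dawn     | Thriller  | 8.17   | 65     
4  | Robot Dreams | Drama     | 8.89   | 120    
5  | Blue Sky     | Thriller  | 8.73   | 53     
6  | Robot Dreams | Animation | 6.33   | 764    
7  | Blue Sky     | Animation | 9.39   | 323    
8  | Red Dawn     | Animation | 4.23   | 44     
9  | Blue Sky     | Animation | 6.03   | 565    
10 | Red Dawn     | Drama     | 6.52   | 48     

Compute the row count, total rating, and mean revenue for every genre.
SELECT genre,
       COUNT(*) as cnt,
       SUM(rating) as total_rating,
       AVG(revenue) as avg_revenue
FROM movies
GROUP BY genre

Result:
  Animation: 4 records, 25.98 total rating, 424.00 avg revenue
  Drama: 2 records, 15.41 total rating, 84.00 avg revenue
  Thriller: 4 records, 34.18 total rating, 223.75 avg revenue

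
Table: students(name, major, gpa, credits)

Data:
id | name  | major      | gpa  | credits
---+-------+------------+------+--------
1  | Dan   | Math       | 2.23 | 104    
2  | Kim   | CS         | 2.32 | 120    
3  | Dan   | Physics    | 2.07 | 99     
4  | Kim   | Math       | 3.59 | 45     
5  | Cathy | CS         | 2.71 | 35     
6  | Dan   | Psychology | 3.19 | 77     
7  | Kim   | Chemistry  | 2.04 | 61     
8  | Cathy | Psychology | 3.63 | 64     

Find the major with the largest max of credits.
SELECT major, MAX(credits) as val
FROM students
GROUP BY major
ORDER BY val DESC
LIMIT 1

Result: CS with max(credits) = 120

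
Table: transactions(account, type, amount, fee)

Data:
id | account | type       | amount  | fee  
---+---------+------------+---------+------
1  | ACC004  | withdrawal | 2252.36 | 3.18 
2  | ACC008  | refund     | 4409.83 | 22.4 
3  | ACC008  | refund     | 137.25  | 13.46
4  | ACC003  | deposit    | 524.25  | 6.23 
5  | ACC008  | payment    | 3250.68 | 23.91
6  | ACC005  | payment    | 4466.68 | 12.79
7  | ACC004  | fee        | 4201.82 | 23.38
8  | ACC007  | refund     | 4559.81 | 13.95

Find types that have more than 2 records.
SELECT type, COUNT(*) as cnt
FROM transactions
GROUP BY type
HAVING COUNT(*) > 2

Result:
  refund: 3

Note: HAVING filters groups after aggregation, WHERE filters rows before.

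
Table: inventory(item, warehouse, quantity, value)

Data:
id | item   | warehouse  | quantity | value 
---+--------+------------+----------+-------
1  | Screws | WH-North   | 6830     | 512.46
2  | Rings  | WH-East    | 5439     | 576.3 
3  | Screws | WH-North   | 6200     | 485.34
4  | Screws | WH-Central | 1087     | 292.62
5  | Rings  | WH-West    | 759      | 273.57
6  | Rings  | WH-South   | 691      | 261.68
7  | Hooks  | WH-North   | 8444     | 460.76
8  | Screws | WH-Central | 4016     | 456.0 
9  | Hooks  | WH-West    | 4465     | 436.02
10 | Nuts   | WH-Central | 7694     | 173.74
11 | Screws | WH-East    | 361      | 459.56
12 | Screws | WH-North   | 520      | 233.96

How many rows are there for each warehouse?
SELECT warehouse, COUNT(*) as count
FROM inventory
GROUP BY warehouse

Result:
  WH-Central: 3
  WH-East: 2
  WH-North: 4
  WH-South: 1
  WH-West: 2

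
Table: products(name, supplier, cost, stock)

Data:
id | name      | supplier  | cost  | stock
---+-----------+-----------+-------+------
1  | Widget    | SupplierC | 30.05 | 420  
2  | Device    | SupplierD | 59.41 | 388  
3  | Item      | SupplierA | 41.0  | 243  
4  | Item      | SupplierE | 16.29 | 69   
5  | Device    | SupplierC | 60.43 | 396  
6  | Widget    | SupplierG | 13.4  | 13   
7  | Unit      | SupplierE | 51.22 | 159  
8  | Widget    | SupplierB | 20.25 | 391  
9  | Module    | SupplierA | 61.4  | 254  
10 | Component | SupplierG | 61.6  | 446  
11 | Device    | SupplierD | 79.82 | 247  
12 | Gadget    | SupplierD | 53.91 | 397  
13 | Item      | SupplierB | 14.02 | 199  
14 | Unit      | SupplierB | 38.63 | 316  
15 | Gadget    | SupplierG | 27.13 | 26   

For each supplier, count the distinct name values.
SELECT supplier, COUNT(DISTINCT name)
FROM products
GROUP BY supplier

Result:
  SupplierA: 2 distinct
  SupplierB: 3 distinct
  SupplierC: 2 distinct
  SupplierD: 2 distinct
  SupplierE: 2 distinct
  SupplierG: 3 distinct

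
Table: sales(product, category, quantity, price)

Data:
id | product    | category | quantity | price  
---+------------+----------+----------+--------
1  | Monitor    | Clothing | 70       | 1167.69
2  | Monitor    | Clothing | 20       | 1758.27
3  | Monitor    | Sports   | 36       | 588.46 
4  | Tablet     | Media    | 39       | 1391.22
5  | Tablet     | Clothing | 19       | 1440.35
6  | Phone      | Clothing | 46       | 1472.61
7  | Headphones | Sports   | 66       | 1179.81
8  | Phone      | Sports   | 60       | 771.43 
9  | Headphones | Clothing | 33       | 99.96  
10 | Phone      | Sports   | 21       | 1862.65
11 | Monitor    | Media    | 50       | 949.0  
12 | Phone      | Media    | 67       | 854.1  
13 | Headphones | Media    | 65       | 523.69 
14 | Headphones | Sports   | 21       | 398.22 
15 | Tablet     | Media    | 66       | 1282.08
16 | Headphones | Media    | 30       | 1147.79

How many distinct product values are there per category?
SELECT category, COUNT(DISTINCT product)
FROM sales
GROUP BY category

Result:
  Clothing: 4 distinct
  Media: 4 distinct
  Sports: 3 distinct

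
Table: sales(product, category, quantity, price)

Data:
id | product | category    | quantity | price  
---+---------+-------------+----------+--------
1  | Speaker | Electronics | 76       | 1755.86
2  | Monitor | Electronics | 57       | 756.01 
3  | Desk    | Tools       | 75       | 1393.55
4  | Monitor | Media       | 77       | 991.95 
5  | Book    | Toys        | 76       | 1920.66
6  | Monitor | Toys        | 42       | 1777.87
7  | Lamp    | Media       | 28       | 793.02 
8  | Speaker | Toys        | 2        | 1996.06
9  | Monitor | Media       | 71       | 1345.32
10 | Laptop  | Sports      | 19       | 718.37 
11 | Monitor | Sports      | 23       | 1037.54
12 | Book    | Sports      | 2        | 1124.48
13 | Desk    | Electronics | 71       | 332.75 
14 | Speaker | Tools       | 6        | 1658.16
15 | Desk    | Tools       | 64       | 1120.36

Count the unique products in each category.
SELECT category, COUNT(DISTINCT product)
FROM sales
GROUP BY category

Result:
  Electronics: 3 distinct
  Media: 2 distinct
  Sports: 3 distinct
  Tools: 2 distinct
  Toys: 3 distinct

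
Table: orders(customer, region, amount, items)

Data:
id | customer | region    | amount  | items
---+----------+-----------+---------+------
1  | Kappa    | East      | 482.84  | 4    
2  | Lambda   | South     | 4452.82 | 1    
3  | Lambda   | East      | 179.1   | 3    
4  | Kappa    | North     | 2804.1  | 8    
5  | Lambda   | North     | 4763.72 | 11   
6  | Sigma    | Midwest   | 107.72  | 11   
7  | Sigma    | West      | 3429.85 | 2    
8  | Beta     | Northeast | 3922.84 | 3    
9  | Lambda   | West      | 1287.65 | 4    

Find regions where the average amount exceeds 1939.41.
SELECT region, AVG(amount)
FROM orders
GROUP BY region
HAVING AVG(amount) > 1939.41

Result:
  North: avg=3783.91
  Northeast: avg=3922.84
  South: avg=4452.82
  West: avg=2358.75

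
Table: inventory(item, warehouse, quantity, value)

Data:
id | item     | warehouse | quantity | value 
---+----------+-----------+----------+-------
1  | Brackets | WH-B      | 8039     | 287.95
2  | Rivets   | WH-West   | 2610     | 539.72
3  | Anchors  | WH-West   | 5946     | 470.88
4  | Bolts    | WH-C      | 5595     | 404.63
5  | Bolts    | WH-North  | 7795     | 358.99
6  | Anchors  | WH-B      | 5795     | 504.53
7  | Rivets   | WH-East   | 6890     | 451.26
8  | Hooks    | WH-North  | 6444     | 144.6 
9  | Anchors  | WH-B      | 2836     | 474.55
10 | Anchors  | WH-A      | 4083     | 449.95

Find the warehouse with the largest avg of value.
SELECT warehouse, AVG(value) as val
FROM inventory
GROUP BY warehouse
ORDER BY val DESC
LIMIT 1

Result: WH-West with avg(value) = 505.30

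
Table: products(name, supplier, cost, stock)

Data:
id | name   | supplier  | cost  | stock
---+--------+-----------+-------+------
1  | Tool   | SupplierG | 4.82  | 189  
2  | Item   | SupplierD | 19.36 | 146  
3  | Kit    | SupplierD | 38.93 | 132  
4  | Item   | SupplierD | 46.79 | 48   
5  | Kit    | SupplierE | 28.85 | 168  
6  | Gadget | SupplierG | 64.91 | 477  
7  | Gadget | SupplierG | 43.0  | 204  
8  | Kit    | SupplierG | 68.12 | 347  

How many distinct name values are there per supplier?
SELECT supplier, COUNT(DISTINCT name)
FROM products
GROUP BY supplier

Result:
  SupplierD: 2 distinct
  SupplierE: 1 distinct
  SupplierG: 3 distinct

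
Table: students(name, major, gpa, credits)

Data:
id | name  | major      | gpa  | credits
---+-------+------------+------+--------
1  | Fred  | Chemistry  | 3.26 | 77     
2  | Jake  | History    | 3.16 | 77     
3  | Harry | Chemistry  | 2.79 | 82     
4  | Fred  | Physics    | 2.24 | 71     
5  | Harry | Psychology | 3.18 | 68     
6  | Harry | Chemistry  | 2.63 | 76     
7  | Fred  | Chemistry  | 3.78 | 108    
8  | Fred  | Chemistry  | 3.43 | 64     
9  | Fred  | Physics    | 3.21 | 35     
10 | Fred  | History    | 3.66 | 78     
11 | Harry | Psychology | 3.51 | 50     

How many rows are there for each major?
SELECT major, COUNT(*) as count
FROM students
GROUP BY major

Result:
  Chemistry: 5
  History: 2
  Physics: 2
  Psychology: 2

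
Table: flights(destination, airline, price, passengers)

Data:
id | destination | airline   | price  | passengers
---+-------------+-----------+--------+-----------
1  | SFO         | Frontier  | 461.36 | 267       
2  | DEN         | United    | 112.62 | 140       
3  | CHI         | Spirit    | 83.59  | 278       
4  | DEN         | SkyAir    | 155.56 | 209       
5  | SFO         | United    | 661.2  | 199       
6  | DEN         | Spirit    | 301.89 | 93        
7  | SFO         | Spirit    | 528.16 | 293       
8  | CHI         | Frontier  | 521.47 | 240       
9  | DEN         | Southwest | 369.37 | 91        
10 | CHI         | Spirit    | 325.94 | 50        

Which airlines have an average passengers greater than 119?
SELECT airline, AVG(passengers)
FROM flights
GROUP BY airline
HAVING AVG(passengers) > 119

Result:
  Frontier: avg=253.50
  SkyAir: avg=209.00
  Spirit: avg=178.50
  United: avg=169.50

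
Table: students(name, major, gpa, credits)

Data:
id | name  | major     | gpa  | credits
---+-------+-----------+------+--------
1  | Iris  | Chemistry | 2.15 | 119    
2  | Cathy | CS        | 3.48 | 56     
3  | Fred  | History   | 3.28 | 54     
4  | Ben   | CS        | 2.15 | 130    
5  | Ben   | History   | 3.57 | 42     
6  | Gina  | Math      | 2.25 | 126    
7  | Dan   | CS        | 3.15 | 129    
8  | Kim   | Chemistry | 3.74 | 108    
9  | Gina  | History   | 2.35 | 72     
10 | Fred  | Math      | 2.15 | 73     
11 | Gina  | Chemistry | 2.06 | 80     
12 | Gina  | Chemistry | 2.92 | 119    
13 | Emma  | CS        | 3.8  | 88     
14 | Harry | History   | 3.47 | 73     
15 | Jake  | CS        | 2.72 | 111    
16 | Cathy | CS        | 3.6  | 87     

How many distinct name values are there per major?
SELECT major, COUNT(DISTINCT name)
FROM students
GROUP BY major

Result:
  CS: 5 distinct
  Chemistry: 3 distinct
  History: 4 distinct
  Math: 2 distinct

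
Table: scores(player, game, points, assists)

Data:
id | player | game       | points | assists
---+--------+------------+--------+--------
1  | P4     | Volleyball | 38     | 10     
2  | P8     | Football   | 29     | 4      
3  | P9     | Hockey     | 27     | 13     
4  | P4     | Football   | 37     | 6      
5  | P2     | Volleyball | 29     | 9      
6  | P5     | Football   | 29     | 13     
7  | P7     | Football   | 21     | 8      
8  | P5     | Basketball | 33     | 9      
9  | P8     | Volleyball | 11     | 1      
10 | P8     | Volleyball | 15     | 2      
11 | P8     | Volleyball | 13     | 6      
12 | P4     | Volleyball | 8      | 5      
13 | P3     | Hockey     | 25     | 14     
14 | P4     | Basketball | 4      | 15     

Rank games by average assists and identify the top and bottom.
SELECT game, AVG(assists)
FROM scores
GROUP BY game
ORDER BY AVG(assists)

All groups:
  Volleyball: 5.50
  Football: 7.75
  Basketball: 12.00
  Hockey: 13.50

Highest: Hockey (13.50)
Lowest: Volleyball (5.50)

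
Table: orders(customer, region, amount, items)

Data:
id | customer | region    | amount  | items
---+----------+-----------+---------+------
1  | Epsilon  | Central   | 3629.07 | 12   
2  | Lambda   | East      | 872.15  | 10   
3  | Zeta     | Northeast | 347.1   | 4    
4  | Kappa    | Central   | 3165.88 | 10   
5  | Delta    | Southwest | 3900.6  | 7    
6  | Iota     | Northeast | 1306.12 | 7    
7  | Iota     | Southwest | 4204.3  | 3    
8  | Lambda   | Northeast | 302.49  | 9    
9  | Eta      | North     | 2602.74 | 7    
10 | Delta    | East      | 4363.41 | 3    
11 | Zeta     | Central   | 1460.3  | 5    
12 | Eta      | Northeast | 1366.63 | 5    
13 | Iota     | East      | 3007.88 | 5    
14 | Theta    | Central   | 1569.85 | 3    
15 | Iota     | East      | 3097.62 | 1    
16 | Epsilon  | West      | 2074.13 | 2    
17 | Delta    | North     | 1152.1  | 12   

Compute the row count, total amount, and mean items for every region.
SELECT region,
       COUNT(*) as cnt,
       SUM(amount) as total_amount,
       AVG(items) as avg_items
FROM orders
GROUP BY region

Result:
  Central: 4 records, 9825.10 total amount, 7.50 avg items
  East: 4 records, 11341.06 total amount, 4.75 avg items
  North: 2 records, 3754.84 total amount, 9.50 avg items
  Northeast: 4 records, 3322.34 total amount, 6.25 avg items
  Southwest: 2 records, 8104.90 total amount, 5.00 avg items
  West: 1 records, 2074.13 total amount, 2.00 avg items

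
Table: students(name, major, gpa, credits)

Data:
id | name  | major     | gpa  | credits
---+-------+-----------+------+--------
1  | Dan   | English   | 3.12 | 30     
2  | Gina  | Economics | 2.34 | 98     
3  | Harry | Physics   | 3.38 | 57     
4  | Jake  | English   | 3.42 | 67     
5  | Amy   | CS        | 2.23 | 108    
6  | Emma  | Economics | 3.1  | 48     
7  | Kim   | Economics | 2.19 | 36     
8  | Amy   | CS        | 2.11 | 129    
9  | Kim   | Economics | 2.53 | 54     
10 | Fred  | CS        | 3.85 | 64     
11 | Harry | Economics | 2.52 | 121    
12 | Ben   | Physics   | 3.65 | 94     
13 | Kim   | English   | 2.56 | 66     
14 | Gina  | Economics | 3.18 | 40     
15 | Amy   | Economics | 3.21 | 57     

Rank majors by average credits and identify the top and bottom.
SELECT major, AVG(credits)
FROM students
GROUP BY major
ORDER BY AVG(credits)

All groups:
  English: 54.33
  Economics: 64.86
  Physics: 75.50
  CS: 100.33

Highest: CS (100.33)
Lowest: English (54.33)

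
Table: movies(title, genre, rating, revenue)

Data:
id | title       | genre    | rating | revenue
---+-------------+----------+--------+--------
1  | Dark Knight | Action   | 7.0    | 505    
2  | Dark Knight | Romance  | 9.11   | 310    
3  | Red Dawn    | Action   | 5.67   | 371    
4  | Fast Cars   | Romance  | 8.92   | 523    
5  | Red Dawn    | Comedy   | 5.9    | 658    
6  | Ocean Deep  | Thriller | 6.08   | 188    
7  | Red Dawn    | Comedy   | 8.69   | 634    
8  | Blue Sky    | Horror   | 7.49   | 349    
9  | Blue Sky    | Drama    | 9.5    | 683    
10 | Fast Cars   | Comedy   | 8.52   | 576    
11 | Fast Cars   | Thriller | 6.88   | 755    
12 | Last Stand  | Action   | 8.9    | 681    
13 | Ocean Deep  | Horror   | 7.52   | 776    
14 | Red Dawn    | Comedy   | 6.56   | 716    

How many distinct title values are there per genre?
SELECT genre, COUNT(DISTINCT title)
FROM movies
GROUP BY genre

Result:
  Action: 3 distinct
  Comedy: 2 distinct
  Drama: 1 distinct
  Horror: 2 distinct
  Romance: 2 distinct
  Thriller: 2 distinct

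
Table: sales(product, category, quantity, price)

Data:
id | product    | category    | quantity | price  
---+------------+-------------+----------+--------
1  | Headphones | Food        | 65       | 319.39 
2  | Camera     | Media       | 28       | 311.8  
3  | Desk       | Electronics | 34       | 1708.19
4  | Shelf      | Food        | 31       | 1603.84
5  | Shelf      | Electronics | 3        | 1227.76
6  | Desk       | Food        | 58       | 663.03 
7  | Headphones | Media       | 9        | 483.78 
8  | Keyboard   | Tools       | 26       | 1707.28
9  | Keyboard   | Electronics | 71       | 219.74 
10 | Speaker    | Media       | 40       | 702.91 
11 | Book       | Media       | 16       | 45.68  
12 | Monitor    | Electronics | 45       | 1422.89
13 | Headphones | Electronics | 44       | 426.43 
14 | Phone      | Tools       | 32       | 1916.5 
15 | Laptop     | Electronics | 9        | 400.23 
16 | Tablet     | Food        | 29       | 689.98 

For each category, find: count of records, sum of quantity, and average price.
SELECT category,
       COUNT(*) as cnt,
       SUM(quantity) as total_quantity,
       AVG(price) as avg_price
FROM sales
GROUP BY category

Result:
  Electronics: 6 records, 206 total quantity, 900.87 avg price
  Food: 4 records, 183 total quantity, 819.06 avg price
  Media: 4 records, 93 total quantity, 386.04 avg price
  Tools: 2 records, 58 total quantity, 1811.89 avg price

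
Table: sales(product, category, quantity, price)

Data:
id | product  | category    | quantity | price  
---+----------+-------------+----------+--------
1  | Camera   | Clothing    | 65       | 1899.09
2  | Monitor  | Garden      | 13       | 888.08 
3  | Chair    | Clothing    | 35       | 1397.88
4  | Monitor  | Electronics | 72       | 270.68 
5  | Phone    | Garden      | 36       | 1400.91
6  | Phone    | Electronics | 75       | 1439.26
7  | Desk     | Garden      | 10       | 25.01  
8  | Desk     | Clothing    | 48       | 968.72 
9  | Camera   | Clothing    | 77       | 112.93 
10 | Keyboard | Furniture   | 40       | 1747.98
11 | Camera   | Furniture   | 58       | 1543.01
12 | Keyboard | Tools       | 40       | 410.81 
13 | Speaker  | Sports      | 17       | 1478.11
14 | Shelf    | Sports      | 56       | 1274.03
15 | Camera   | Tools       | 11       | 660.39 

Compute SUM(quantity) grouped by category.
SELECT category, SUM(quantity) as result
FROM sales
GROUP BY category

Result:
  Clothing: 225
  Electronics: 147
  Furniture: 98
  Garden: 59
  Sports: 73
  Tools: 51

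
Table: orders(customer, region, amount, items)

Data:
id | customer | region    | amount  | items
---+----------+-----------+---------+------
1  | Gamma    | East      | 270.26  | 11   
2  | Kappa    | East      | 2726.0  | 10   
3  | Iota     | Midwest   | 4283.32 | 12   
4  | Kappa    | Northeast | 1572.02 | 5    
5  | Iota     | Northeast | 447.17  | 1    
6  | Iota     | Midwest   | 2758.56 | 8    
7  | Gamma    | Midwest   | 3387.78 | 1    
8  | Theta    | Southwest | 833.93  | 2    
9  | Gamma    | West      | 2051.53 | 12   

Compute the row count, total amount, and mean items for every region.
SELECT region,
       COUNT(*) as cnt,
       SUM(amount) as total_amount,
       AVG(items) as avg_items
FROM orders
GROUP BY region

Result:
  East: 2 records, 2996.26 total amount, 10.50 avg items
  Midwest: 3 records, 10429.66 total amount, 7.00 avg items
  Northeast: 2 records, 2019.19 total amount, 3.00 avg items
  Southwest: 1 records, 833.93 total amount, 2.00 avg items
  West: 1 records, 2051.53 total amount, 12.00 avg items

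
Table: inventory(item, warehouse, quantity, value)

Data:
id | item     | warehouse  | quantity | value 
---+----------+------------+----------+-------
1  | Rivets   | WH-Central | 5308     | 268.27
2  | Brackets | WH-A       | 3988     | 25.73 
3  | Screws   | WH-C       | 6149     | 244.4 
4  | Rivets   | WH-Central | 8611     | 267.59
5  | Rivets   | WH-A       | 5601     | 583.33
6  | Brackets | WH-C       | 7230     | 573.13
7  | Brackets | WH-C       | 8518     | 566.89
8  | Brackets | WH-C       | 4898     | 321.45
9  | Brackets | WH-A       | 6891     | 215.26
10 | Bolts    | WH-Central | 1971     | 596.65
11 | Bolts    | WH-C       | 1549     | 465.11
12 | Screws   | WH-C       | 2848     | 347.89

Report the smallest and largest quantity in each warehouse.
SELECT warehouse, MIN(quantity), MAX(quantity)
FROM inventory
GROUP BY warehouse

Result:
  WH-A: min=3988, max=6891
  WH-C: min=1549, max=8518
  WH-Central: min=1971, max=8611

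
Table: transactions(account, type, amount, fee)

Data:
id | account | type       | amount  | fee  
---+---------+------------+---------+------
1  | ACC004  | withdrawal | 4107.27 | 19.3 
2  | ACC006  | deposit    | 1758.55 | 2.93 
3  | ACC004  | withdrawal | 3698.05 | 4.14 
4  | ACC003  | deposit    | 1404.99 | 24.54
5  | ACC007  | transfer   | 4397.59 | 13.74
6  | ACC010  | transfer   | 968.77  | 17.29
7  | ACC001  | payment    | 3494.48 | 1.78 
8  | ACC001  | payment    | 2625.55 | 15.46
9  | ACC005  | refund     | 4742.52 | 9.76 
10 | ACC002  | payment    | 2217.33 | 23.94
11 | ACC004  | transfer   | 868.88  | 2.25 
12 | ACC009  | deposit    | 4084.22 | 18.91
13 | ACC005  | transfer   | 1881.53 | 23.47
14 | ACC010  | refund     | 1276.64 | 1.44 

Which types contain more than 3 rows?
SELECT type, COUNT(*) as cnt
FROM transactions
GROUP BY type
HAVING COUNT(*) > 3

Result:
  transfer: 4

Note: HAVING filters groups after aggregation, WHERE filters rows before.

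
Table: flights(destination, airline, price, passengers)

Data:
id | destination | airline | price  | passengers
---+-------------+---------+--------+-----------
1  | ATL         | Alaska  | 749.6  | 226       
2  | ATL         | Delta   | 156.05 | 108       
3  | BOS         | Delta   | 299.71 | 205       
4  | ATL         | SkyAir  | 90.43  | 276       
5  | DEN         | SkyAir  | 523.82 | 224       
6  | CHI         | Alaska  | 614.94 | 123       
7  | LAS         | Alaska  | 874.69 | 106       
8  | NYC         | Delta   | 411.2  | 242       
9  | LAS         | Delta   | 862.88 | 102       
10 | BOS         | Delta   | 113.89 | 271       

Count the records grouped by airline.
SELECT airline, COUNT(*) as count
FROM flights
GROUP BY airline

Result:
  Alaska: 3
  Delta: 5
  SkyAir: 2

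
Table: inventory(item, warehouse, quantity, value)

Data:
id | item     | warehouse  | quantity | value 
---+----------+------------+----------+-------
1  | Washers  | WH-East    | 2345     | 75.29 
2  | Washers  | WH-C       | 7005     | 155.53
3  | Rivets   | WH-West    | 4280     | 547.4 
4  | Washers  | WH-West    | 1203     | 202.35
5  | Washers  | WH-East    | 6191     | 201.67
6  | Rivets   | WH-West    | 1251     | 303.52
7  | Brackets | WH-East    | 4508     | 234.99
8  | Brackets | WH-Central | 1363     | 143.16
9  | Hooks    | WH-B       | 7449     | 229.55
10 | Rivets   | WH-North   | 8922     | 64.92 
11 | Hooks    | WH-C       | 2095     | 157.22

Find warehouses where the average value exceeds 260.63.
SELECT warehouse, AVG(value)
FROM inventory
GROUP BY warehouse
HAVING AVG(value) > 260.63

Result:
  WH-West: avg=351.09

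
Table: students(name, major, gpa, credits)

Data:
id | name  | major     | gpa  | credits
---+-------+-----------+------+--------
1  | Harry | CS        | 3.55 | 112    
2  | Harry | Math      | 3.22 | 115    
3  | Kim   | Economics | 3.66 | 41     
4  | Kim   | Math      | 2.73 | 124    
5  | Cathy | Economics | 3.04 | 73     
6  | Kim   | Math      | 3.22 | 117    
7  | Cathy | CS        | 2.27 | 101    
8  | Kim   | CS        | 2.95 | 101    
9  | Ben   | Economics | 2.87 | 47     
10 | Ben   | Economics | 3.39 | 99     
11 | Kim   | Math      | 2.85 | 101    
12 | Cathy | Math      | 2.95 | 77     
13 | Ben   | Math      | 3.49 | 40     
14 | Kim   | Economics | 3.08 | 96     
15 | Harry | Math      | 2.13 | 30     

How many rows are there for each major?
SELECT major, COUNT(*) as count
FROM students
GROUP BY major

Result:
  CS: 3
  Economics: 5
  Math: 7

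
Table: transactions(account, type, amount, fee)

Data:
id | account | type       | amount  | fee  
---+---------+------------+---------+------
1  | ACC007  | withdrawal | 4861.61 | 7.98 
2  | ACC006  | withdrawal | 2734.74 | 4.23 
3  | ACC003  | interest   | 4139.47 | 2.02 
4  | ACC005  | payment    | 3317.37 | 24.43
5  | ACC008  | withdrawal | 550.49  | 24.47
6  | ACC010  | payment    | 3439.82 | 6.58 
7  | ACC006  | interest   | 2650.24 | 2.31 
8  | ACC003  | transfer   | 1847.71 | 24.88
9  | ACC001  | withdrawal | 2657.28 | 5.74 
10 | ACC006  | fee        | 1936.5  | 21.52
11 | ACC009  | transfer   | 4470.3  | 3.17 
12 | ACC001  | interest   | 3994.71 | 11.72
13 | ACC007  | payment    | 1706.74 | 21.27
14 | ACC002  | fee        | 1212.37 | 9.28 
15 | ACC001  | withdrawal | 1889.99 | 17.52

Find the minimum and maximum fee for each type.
SELECT type, MIN(fee), MAX(fee)
FROM transactions
GROUP BY type

Result:
  fee: min=9.28, max=21.52
  interest: min=2.02, max=11.72
  payment: min=6.58, max=24.43
  transfer: min=3.17, max=24.88
  withdrawal: min=4.23, max=24.47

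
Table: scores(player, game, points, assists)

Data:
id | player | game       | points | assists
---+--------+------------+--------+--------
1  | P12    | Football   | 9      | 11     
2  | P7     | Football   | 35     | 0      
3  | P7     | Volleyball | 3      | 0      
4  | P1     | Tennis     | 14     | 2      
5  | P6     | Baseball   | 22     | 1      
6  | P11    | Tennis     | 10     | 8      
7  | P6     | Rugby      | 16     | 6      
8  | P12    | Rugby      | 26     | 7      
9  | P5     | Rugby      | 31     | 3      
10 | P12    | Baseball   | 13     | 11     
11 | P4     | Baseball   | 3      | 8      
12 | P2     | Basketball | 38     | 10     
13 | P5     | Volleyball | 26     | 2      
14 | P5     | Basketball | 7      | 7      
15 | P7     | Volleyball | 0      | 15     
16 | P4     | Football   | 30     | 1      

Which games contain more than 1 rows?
SELECT game, COUNT(*) as cnt
FROM scores
GROUP BY game
HAVING COUNT(*) > 1

Result:
  Baseball: 3
  Basketball: 2
  Football: 3
  Rugby: 3
  Tennis: 2
  Volleyball: 3

Note: HAVING filters groups after aggregation, WHERE filters rows before.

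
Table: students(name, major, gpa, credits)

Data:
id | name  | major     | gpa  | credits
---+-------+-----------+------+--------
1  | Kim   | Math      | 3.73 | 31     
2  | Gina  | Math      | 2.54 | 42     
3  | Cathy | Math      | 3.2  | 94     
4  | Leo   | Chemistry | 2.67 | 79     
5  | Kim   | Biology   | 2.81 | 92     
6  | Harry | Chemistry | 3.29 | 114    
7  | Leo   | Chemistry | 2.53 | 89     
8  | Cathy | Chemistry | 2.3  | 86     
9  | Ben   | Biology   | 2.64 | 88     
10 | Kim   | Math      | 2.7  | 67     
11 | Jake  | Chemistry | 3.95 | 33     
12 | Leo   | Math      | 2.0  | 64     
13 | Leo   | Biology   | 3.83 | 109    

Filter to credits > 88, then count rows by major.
SELECT major, COUNT(*)
FROM students
WHERE credits > 88
GROUP BY major

Note: WHERE filters rows before grouping.

Result:
  Biology: 2
  Chemistry: 2
  Math: 1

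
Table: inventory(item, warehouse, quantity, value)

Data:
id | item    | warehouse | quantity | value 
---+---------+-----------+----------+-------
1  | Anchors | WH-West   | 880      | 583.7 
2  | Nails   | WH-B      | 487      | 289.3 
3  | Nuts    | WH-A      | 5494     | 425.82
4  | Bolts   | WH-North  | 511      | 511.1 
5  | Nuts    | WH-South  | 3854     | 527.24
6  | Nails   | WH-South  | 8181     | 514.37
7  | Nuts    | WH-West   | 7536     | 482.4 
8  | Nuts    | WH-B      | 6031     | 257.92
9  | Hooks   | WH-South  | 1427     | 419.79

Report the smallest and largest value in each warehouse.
SELECT warehouse, MIN(value), MAX(value)
FROM inventory
GROUP BY warehouse

Result:
  WH-A: min=425.82, max=425.82
  WH-B: min=257.92, max=289.30
  WH-North: min=511.10, max=511.10
  WH-South: min=419.79, max=527.24
  WH-West: min=482.40, max=583.70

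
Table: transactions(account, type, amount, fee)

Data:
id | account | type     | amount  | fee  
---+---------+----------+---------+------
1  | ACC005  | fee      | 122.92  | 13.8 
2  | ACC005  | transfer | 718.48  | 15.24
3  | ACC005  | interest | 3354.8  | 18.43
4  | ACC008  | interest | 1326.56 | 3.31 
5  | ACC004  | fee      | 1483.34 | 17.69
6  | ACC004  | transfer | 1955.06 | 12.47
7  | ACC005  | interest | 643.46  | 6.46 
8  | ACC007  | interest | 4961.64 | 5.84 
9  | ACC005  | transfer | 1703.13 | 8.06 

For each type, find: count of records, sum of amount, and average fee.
SELECT type,
       COUNT(*) as cnt,
       SUM(amount) as total_amount,
       AVG(fee) as avg_fee
FROM transactions
GROUP BY type

Result:
  fee: 2 records, 1606.26 total amount, 15.75 avg fee
  interest: 4 records, 10286.46 total amount, 8.51 avg fee
  transfer: 3 records, 4376.67 total amount, 11.92 avg fee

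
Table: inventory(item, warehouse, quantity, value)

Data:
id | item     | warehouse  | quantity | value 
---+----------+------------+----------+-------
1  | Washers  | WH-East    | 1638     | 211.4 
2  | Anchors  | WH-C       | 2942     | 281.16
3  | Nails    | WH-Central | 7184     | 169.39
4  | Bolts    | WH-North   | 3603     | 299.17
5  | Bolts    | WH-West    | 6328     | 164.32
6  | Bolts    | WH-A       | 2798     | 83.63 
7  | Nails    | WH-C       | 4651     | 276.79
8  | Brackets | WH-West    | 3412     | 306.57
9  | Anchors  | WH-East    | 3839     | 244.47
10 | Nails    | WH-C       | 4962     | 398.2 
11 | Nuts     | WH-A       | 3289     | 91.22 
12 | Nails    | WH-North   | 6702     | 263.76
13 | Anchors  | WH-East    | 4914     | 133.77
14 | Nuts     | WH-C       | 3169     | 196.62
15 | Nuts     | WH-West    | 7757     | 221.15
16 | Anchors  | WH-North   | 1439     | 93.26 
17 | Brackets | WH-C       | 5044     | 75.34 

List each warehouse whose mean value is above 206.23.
SELECT warehouse, AVG(value)
FROM inventory
GROUP BY warehouse
HAVING AVG(value) > 206.23

Result:
  WH-C: avg=245.62
  WH-North: avg=218.73
  WH-West: avg=230.68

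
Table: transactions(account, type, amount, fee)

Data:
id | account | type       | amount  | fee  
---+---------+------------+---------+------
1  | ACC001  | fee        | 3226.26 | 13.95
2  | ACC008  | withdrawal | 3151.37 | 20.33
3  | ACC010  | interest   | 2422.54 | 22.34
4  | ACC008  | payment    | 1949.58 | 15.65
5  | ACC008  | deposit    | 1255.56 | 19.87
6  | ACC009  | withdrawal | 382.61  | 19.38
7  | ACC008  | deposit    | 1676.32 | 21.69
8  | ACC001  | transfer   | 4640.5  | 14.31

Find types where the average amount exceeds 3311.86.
SELECT type, AVG(amount)
FROM transactions
GROUP BY type
HAVING AVG(amount) > 3311.86

Result:
  transfer: avg=4640.50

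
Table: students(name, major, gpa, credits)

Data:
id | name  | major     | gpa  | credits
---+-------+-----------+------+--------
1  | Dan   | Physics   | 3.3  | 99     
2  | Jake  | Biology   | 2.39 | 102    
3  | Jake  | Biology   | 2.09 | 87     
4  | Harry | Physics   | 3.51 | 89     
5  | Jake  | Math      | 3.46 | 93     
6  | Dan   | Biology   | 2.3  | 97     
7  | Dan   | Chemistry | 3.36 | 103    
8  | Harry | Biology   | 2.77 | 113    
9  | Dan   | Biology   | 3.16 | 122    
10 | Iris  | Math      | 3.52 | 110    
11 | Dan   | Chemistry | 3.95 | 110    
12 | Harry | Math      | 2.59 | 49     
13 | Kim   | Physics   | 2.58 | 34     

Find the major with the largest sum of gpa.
SELECT major, SUM(gpa) as val
FROM students
GROUP BY major
ORDER BY val DESC
LIMIT 1

Result: Biology with sum(gpa) = 12.71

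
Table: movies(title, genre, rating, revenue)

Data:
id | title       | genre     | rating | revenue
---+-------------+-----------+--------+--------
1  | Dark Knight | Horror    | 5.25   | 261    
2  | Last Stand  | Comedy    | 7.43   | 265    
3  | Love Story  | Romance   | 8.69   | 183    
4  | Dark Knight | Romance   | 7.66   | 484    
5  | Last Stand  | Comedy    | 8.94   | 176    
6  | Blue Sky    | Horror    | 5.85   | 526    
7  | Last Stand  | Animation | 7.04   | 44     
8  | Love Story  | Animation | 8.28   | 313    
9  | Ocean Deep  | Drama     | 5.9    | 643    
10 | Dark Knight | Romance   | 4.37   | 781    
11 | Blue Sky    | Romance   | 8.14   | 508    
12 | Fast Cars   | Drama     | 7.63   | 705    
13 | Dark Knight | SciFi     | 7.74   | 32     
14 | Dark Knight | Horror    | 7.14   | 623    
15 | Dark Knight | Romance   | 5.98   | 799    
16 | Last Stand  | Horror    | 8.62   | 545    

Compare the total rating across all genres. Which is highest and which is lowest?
SELECT genre, SUM(rating)
FROM movies
GROUP BY genre
ORDER BY SUM(rating)

All groups:
  SciFi: 7.74
  Drama: 13.53
  Animation: 15.32
  Comedy: 16.37
  Horror: 26.86
  Romance: 34.84

Highest: Romance (34.84)
Lowest: SciFi (7.74)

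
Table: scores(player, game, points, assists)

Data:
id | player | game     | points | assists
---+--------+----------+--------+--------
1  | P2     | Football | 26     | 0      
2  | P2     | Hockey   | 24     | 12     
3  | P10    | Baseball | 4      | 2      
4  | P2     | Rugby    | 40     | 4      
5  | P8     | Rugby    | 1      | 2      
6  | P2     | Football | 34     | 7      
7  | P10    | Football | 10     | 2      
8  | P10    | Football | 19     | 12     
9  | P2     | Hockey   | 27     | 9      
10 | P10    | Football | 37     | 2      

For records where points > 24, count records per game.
SELECT game, COUNT(*)
FROM scores
WHERE points > 24
GROUP BY game

Note: WHERE filters rows before grouping.

Result:
  Football: 3
  Hockey: 1
  Rugby: 1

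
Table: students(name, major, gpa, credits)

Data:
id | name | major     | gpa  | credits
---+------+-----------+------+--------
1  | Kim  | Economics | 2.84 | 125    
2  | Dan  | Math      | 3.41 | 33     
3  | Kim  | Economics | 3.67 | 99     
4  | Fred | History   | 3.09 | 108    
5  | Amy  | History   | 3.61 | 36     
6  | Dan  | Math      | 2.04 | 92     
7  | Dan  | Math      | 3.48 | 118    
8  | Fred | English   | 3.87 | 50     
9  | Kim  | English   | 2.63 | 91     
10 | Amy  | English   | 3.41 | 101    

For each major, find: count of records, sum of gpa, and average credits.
SELECT major,
       COUNT(*) as cnt,
       SUM(gpa) as total_gpa,
       AVG(credits) as avg_credits
FROM students
GROUP BY major

Result:
  Economics: 2 records, 6.51 total gpa, 112.00 avg credits
  English: 3 records, 9.91 total gpa, 80.67 avg credits
  History: 2 records, 6.70 total gpa, 72.00 avg credits
  Math: 3 records, 8.93 total gpa, 81.00 avg credits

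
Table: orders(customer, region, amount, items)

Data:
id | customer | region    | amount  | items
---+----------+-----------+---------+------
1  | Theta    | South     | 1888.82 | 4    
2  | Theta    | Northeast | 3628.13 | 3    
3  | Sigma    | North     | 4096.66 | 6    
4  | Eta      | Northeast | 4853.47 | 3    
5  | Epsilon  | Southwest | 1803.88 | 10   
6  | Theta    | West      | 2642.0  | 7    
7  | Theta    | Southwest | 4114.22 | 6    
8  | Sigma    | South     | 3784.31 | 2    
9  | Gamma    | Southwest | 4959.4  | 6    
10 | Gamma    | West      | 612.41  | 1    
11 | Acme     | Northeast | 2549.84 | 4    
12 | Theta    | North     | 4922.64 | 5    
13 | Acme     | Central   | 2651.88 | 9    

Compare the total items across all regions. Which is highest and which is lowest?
SELECT region, SUM(items)
FROM orders
GROUP BY region
ORDER BY SUM(items)

All groups:
  South: 6
  West: 8
  Central: 9
  Northeast: 10
  North: 11
  Southwest: 22

Highest: Southwest (22)
Lowest: South (6)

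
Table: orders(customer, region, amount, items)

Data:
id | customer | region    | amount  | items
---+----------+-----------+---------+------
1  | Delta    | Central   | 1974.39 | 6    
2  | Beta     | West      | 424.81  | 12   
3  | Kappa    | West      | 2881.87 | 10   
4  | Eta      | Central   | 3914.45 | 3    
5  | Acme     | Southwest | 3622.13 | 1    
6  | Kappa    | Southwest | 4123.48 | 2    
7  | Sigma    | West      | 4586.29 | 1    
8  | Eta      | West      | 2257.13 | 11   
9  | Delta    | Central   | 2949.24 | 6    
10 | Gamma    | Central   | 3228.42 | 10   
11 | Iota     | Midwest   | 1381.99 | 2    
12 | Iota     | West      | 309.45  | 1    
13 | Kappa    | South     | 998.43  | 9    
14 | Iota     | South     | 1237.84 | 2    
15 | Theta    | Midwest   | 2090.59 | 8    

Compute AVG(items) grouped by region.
SELECT region, AVG(items) as result
FROM orders
GROUP BY region

Result:
  Central: 6.25
  Midwest: 5.00
  South: 5.50
  Southwest: 1.50
  West: 7.00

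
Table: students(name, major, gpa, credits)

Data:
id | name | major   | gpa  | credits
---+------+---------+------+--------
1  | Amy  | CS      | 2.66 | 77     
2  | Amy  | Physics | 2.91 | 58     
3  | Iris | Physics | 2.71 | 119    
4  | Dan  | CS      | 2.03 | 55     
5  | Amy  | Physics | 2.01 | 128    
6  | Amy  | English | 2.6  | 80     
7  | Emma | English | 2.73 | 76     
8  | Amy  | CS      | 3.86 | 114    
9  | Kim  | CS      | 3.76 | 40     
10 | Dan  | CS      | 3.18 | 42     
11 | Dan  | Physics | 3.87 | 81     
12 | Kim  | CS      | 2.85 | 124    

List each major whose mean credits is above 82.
SELECT major, AVG(credits)
FROM students
GROUP BY major
HAVING AVG(credits) > 82

Result:
  Physics: avg=96.50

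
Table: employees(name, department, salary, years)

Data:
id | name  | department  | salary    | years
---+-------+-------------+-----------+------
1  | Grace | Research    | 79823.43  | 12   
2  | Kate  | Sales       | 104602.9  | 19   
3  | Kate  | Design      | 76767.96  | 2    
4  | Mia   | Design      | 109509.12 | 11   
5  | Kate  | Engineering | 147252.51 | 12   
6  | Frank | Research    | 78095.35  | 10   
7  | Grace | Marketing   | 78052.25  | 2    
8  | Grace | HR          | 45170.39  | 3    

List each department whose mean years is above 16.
SELECT department, AVG(years)
FROM employees
GROUP BY department
HAVING AVG(years) > 16

Result:
  Sales: avg=19.00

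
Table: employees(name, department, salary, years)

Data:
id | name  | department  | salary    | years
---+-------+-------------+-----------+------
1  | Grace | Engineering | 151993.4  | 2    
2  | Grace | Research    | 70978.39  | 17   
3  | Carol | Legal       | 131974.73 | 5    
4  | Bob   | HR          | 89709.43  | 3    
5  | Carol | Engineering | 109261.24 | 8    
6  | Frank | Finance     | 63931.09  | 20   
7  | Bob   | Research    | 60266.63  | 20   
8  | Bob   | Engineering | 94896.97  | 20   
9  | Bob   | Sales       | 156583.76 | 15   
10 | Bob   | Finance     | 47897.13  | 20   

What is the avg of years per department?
SELECT department, AVG(years) as result
FROM employees
GROUP BY department

Result:
  Engineering: 10.00
  Finance: 20.00
  HR: 3.00
  Legal: 5.00
  Research: 18.50
  Sales: 15.00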